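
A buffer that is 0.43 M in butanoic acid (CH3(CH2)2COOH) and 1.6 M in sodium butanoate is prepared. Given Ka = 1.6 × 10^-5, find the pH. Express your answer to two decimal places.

pH = 5.37

pKa = −log(1.6 × 10^-5) = 4.796
Using pH = pKa + log([base]/[acid]) with [base]/[acid] = 1.6/0.43:
pH = 4.796 + (+0.571) = 5.37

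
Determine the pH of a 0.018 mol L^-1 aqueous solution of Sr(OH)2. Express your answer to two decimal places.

Sr(OH)2 is a strong base (each formula unit releases 2 OH-); [OH-] = 0.036 M.
pOH = -log(0.036) = 1.44
pH = 14.00 - 1.44 = 12.56

pH = 12.56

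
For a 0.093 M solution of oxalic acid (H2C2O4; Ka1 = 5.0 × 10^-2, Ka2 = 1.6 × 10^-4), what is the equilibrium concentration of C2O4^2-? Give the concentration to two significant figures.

First ionization gives [H+] ≈ [HC2O4-] = 4.76 × 10^-2 M.
Second step: Ka2 = [H+][C2O4^2-]/[HC2O4-] ≈ [C2O4^2-] (since [H+] ≈ [HC2O4-]).
So [C2O4^2-] ≈ Ka2.

1.6 × 10^-4 M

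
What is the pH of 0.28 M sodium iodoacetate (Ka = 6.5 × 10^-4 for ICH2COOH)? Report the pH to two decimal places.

ICH2COO- is the conjugate base of the weak acid ICH2COOH.
Kb = Kw/Ka = 1.0×10^-14 / 6.5 × 10^-4 = 1.54 × 10^-11
From the ICE table, Kb = [OH-]²/(0.28 − [OH-]) = 1.54 × 10^-11.
Assume [OH-] ≪ 0.28: [OH-] ≈ √(1.54 × 10^-11 × 0.28) = 2.08 × 10^-6 M
([OH-]/C₀ = 0.00074% < 5%, so the approximation holds.)
pOH = 5.68, so pH = 14.00 − pOH = 8.32

pH = 8.32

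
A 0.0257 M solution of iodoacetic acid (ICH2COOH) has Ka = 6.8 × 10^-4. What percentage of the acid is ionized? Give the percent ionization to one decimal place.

15.0%

ICH2COOH ⇌ ICH2COO- + H+; let x = [H+] at equilibrium.
Solve x² + 0.00068x − 1.75e-05 = 0 → x = 3.85 × 10^-3 M
% ionization = x/C₀ × 100% = 3.85 × 10^-3/0.0257 × 100% = 15.0%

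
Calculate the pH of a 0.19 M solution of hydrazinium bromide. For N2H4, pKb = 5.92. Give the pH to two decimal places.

pH = 4.40

N2H5+ is the conjugate acid of the weak base N2H4.
Kb = 10^(−5.92) = 1.20 × 10^-6
Ka = Kw/Kb = 1.0×10^-14 / 1.20 × 10^-6 = 8.33 × 10^-9
Ka = x²/(0.19 − x) = 8.33 × 10^-9
Since Ka ≪ C₀, x ≈ √(Ka·C₀) = 3.98 × 10^-5 M.
Check: 0.021% ionized — well under 5%, approximation valid.
pH = −log[H+] = −log(3.98 × 10^-5) = 4.40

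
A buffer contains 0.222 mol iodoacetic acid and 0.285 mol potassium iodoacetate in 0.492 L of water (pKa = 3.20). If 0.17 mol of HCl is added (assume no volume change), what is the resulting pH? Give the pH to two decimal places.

Added H+ converts ICH2COO- to ICH2COOH: ICH2COOH → 0.392 mol, ICH2COO- → 0.115 mol.
pH = pKa + log([A⁻]/[HA]) = 3.20 + log(0.115/0.392) = 3.20 -0.533

pH = 2.67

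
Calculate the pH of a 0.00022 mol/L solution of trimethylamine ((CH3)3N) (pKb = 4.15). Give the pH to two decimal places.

pH = 9.97

(CH3)3N + H2O ⇌ (CH3)3NH+ + OH-
Kb = 10^(−4.15) = 7.08 × 10^-5
Kb = [OH-]²/(0.00022 − [OH-]) = 7.08 × 10^-5
[OH-] is not negligible relative to C₀; solve [OH-]² + 7.08e-05·[OH-] − 1.56e-08 = 0.
[OH-] = [−7.08e-05 + √(7.08e-05² + 6.23e-08)]/2 = 9.43 × 10^-5 M
pOH = 4.03, so pH = 14.00 − pOH = 9.97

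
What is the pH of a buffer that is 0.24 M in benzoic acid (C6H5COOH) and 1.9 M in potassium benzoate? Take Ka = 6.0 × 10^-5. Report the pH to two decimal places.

pH = 5.12

pKa = −log(6.0 × 10^-5) = 4.222
Henderson–Hasselbalch: pH = pKa + log([C6H5COO-]/[C6H5COOH]) = 4.222 + log(1.9/0.24)
pH = 4.222 + (+0.899) = 5.12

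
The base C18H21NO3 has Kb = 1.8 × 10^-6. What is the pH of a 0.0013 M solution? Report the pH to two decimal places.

pH = 9.68

C18H21NO3 + H2O ⇌ C18H22NO3+ + OH-
Let x = [OH-] at equilibrium. Kb = x²/(0.0013 − x).
Neglecting x in the denominator: x = √(1.8 × 10^-6 × 0.0013) = 4.84 × 10^-5 M
(x/C₀ = 3.7% < 5%, so the approximation holds.)
pOH = 4.32, so pH = 14.00 − pOH = 9.68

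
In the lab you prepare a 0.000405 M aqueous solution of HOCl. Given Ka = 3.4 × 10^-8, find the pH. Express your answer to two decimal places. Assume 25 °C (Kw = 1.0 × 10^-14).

pH = 5.43

HOCl ⇌ OCl- + H+
Ka = x²/(0.000405 − x) = 3.4 × 10^-8
Since Ka ≪ C₀, x ≈ √(Ka·C₀) = 3.71 × 10^-6 M.
pH = −log(3.71 × 10^-6) = 5.43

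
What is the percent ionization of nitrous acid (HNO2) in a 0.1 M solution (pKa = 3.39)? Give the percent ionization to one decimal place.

HNO2 ⇌ NO2- + H+; let x = [H+] at equilibrium.
Ka = 10^(−3.39) = 4.07 × 10^-4
Solve x² + 0.000407x − 4.07e-05 = 0 → x = 6.18 × 10^-3 M
Fraction ionized = 6.18 × 10^-3 / 0.1 = 0.0618 → 6.2%

6.2%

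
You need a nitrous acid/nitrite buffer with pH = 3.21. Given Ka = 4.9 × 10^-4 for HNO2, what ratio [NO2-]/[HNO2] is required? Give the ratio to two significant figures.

pKa = -log(4.9 × 10^-4) = 3.310
pH = pKa + log(r) ⇒ log(r) = 3.21 − 3.310 = -0.100
r = [NO2-]/[HNO2] = 10^(-0.100) = 0.794

ratio = 0.79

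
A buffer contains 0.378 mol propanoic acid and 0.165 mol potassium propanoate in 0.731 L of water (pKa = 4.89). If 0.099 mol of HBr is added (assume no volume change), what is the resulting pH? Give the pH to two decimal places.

pH = 4.03

After neutralization: n(CH3CH2COOH) = 0.477 mol, n(CH3CH2COO-) = 0.066 mol.
pH = pKa + log([A⁻]/[HA]) = 4.89 + log(0.066/0.477) = 4.89 -0.859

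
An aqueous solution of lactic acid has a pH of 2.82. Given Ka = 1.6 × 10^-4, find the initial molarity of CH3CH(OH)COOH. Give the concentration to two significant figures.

C₀ = 1.6 × 10^-2 M

[H+] = 10^(-2.82) = 1.51 × 10^-3 M = x
Ka = x²/(C₀ − x) ⇒ C₀ = x + x²/Ka
C₀ = 1.51 × 10^-3 + (1.51 × 10^-3)²/(1.6 × 10^-4) = 1.58 × 10^-2 M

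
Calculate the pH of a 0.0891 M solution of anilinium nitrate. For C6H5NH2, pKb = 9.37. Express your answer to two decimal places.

C6H5NH3+ is the conjugate acid of the weak base C6H5NH2.
Kb = 10^(−9.37) = 4.27 × 10^-10
Ka = Kw/Kb = 1.0×10^-14 / 4.27 × 10^-10 = 2.34 × 10^-5
Ka = x²/(0.0891 − x) = 2.34 × 10^-5
Neglecting x in the denominator: x = √(2.34 × 10^-5 × 0.0891) = 1.44 × 10^-3 M
pH = −log[H+] = −log(1.44 × 10^-3) = 2.84

pH = 2.84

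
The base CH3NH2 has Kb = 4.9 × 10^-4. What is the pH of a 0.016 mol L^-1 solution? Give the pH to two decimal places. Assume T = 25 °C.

pH = 11.41

CH3NH2 + H2O ⇌ CH3NH3+ + OH-
Let x = [OH-] at equilibrium. Kb = x²/(0.016 − x).
The 5% rule fails; solving x² + Kb·x − Kb·C₀ = 0 exactly:
x = [−0.00049 + √(0.00049² + 3.14e-05)]/2 = 2.57 × 10^-3 M
pOH = −log(2.57 × 10^-3) = 2.59; pH = 14.00 − 2.59 = 11.41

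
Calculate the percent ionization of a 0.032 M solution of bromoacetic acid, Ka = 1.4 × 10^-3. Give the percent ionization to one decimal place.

BrCH2COOH ⇌ BrCH2COO- + H+; let x = [H+] at equilibrium.
Solve x² + 0.0014x − 4.48e-05 = 0 → x = 6.03 × 10^-3 M
% ionization = x/C₀ × 100% = 6.03 × 10^-3/0.032 × 100% = 18.8%

18.8%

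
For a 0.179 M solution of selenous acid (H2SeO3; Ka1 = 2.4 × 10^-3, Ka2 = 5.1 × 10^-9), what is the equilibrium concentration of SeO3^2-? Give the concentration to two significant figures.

First ionization gives [H+] ≈ [HSeO3-] = 1.96 × 10^-2 M.
Second step: Ka2 = [H+][SeO3^2-]/[HSeO3-] ≈ [SeO3^2-] (since [H+] ≈ [HSeO3-]).
So [SeO3^2-] ≈ Ka2.

5.1 × 10^-9 M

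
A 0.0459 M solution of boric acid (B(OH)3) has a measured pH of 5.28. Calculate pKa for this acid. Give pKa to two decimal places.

pKa = 9.22

[H+] = 10^(-5.28) = 5.25 × 10^-6 M
At equilibrium [HA] = 0.0459 − 5.25 × 10^-6 = 4.59 × 10^-2 M
Ka = [H+][A-]/[HA] = (5.25 × 10^-6)² / 4.59 × 10^-2 = 6.00 × 10^-10
pKa = -log(6.00 × 10^-10) = 9.22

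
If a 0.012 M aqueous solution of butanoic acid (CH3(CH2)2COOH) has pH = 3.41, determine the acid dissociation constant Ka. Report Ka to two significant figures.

[H+] = 10^(-3.41) = 3.89 × 10^-4 M
At equilibrium [HA] = 0.012 − 3.89 × 10^-4 = 1.16 × 10^-2 M
Ka = [H+][A-]/[HA] = (3.89 × 10^-4)² / 1.16 × 10^-2 = 1.3 × 10^-5

Ka = 1.3 × 10^-5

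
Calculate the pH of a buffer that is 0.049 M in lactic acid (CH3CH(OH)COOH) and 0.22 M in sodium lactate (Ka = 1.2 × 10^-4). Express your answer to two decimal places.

pH = 4.57

pKa = −log(1.2 × 10^-4) = 3.921
Henderson–Hasselbalch: pH = pKa + log([CH3CH(OH)COO-]/[CH3CH(OH)COOH]) = 3.921 + log(0.22/0.049)
pH = 3.921 + (+0.652) = 4.57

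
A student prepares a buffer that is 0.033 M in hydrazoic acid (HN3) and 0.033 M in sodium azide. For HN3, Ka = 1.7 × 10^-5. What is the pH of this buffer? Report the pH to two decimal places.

pKa = −log(1.7 × 10^-5) = 4.770
Henderson–Hasselbalch: pH = pKa + log([N3-]/[HN3]) = 4.770 + log(0.033/0.033)
pH = 4.770 + (+0.000) = 4.77

pH = 4.77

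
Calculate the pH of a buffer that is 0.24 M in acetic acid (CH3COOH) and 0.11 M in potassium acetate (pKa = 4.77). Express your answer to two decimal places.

Using pH = pKa + log([base]/[acid]) with [base]/[acid] = 0.11/0.24:
pH = 4.77 + (-0.339) = 4.43

pH = 4.43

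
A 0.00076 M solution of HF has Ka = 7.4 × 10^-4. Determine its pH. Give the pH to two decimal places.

pH = 3.33

HF ⇌ F- + H+
Ka = [H+]²/(0.00076 − [H+]) = 7.4 × 10^-4
Here C₀/Ka ≈ 1.03, so the small-[H+] approximation fails. Use the quadratic:
[H+] = (−Ka + √(Ka² + 4·Ka·C₀))/2 = 4.66 × 10^-4 M
pH = −log(4.66 × 10^-4) = 3.33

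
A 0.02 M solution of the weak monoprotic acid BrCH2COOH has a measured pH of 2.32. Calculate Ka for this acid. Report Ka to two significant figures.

[H+] = 10^(-2.32) = 4.79 × 10^-3 M
At equilibrium [HA] = 0.02 − 4.79 × 10^-3 = 1.52 × 10^-2 M
Ka = [H+][A-]/[HA] = (4.79 × 10^-3)² / 1.52 × 10^-2 = 1.5 × 10^-3

Ka = 1.5 × 10^-3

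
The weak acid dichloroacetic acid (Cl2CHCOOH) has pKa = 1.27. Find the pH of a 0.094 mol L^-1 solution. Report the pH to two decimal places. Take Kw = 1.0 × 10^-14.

pH = 1.31

Cl2CHCOOH ⇌ Cl2CHCOO- + H+
Ka = 10^(−1.27) = 5.37 × 10^-2
Let x = [H+] at equilibrium. Ka = x²/(0.094 − x).
Here C₀/Ka ≈ 1.75, so the small-x approximation fails. Use the quadratic:
x = [−0.0537 + √(0.0537² + 0.0202)]/2 = 4.91 × 10^-2 M
pH = −log(4.91 × 10^-2) = 1.31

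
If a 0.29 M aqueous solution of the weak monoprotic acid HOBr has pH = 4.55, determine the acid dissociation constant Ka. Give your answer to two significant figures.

Ka = 2.7 × 10^-9

[H+] = 10^(-4.55) = 2.82 × 10^-5 M
At equilibrium [HA] = 0.29 − 2.82 × 10^-5 = 2.90 × 10^-1 M
Ka = [H+][A-]/[HA] = (2.82 × 10^-5)² / 2.90 × 10^-1 = 2.7 × 10^-9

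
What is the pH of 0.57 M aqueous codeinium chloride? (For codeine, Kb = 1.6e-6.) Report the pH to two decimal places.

C18H22NO3+ is the conjugate acid of the weak base C18H21NO3.
Ka = Kw/Kb = 1.0×10^-14 / 1.6 × 10^-6 = 6.25 × 10^-9
Ka = x²/(0.57 − x) = 6.25 × 10^-9
Since Ka ≪ C₀, x ≈ √(Ka·C₀) = 5.97 × 10^-5 M.
(x/C₀ = 0.01% < 5%, so the approximation holds.)
pH = −log[H+] = −log(5.97 × 10^-5) = 4.22

pH = 4.22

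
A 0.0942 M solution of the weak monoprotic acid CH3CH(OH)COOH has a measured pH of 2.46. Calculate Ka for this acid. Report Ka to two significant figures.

Ka = 1.3 × 10^-4

[H+] = 10^(-2.46) = 3.47 × 10^-3 M
At equilibrium [HA] = 0.0942 − 3.47 × 10^-3 = 9.07 × 10^-2 M
Ka = [H+][A-]/[HA] = (3.47 × 10^-3)² / 9.07 × 10^-2 = 1.3 × 10^-4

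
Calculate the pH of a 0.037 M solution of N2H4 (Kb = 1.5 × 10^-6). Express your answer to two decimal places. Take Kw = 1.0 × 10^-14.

pH = 10.37

N2H4 + H2O ⇌ N2H5+ + OH-
Let x = [OH-] at equilibrium. Kb = x²/(0.037 − x).
Neglecting x in the denominator: x = √(1.5 × 10^-6 × 0.037) = 2.36 × 10^-4 M
Check: 0.64% ionized — well under 5%, approximation valid.
pOH = 3.63, so pH = 14.00 − pOH = 10.37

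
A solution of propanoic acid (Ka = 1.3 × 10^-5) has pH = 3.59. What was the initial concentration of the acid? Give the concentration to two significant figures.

[H+] = 10^(-3.59) = 2.57 × 10^-4 M = x
Ka = x²/(C₀ − x) ⇒ C₀ = x + x²/Ka
C₀ = 2.57 × 10^-4 + (2.57 × 10^-4)²/(1.3 × 10^-5) = 5.34 × 10^-3 M

C₀ = 5.3 × 10^-3 M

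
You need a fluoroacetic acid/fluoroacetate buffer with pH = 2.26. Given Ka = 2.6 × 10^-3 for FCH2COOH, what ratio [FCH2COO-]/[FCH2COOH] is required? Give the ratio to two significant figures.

ratio = 0.47

pKa = -log(2.6 × 10^-3) = 2.585
pH = pKa + log(r) ⇒ log(r) = 2.26 − 2.585 = -0.325
r = [FCH2COO-]/[FCH2COOH] = 10^(-0.325) = 0.473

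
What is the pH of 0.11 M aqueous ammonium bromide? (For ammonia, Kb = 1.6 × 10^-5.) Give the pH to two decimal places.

NH4+ is the conjugate acid of the weak base NH3.
Ka = Kw/Kb = 1.0×10^-14 / 1.6 × 10^-5 = 6.25 × 10^-10
From the ICE table, Ka = x²/(0.11 − x) = 6.25 × 10^-10.
Assume x ≪ 0.11: x ≈ √(6.25 × 10^-10 × 0.11) = 8.29 × 10^-6 M
Check: 0.0075% ionized — well under 5%, approximation valid.
pH = −log[H+] = −log(8.29 × 10^-6) = 5.08

pH = 5.08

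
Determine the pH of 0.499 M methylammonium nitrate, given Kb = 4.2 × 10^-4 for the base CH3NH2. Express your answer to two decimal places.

CH3NH3+ is the conjugate acid of the weak base CH3NH2.
Ka = Kw/Kb = 1.0×10^-14 / 4.2 × 10^-4 = 2.38 × 10^-11
Ka = [H+]²/(0.499 − [H+]) = 2.38 × 10^-11
Neglecting [H+] in the denominator: [H+] = √(2.38 × 10^-11 × 0.499) = 3.45 × 10^-6 M
([H+]/C₀ = 0.00069% < 5%, so the approximation holds.)
pH = −log(3.45 × 10^-6) = 5.46

pH = 5.46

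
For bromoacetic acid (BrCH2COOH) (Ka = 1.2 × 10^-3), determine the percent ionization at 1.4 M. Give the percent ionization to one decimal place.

BrCH2COOH ⇌ BrCH2COO- + H+; let x = [H+] at equilibrium.
x ≈ √(Ka·C₀) = √(1.2 × 10^-3 × 1.4) = 4.10 × 10^-2 M
% ionization = x/C₀ × 100% = 4.10 × 10^-2/1.4 × 100% = 2.9%

2.9%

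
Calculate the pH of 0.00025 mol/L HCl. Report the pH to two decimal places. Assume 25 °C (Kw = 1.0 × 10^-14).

HCl is a strong acid and dissociates completely, so [H+] = 0.00025 M.
pH = -log(0.00025) = 3.60

pH = 3.60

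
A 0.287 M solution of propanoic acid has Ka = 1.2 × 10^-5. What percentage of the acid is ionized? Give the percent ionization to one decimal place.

CH3CH2COOH ⇌ CH3CH2COO- + H+; let x = [H+] at equilibrium.
x ≈ √(Ka·C₀) = √(1.2 × 10^-5 × 0.287) = 1.86 × 10^-3 M
% ionization = x/C₀ × 100% = 1.86 × 10^-3/0.287 × 100% = 0.6%

0.6%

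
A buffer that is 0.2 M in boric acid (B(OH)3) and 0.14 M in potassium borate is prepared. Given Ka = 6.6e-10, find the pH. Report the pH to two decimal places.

pKa = −log(6.6 × 10^-10) = 9.180
pH = pKa + log([A⁻]/[HA]) = 9.180 + log(0.14/0.2)
pH = 9.180 + (-0.155) = 9.03

pH = 9.03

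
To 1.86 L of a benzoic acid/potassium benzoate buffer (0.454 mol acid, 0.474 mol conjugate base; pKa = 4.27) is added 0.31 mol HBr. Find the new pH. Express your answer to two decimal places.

pH = 3.60

Added H+ converts C6H5COO- to C6H5COOH: C6H5COOH → 0.764 mol, C6H5COO- → 0.164 mol.
pH = pKa + log(n_C6H5COO-/n_C6H5COOH) = 4.27 + log(0.164/0.764) = 4.27 + (-0.668)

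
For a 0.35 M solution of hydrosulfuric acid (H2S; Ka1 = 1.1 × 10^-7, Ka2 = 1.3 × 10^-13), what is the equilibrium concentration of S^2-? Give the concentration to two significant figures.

1.3 × 10^-13 M

First ionization gives [H+] ≈ [HS-] = 1.96 × 10^-4 M.
Second step: Ka2 = [H+][S^2-]/[HS-] ≈ [S^2-] (since [H+] ≈ [HS-]).
So [S^2-] ≈ Ka2.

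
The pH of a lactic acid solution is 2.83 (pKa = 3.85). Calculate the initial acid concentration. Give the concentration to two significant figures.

C₀ = 1.7 × 10^-2 M

[H+] = 10^(-2.83) = 1.48 × 10^-3 M = x
Ka = 10^(−3.85) = 1.41 × 10^-4
Ka = x²/(C₀ − x) ⇒ C₀ = x + x²/Ka
C₀ = 1.48 × 10^-3 + (1.48 × 10^-3)²/(1.41 × 10^-4) = 1.70 × 10^-2 M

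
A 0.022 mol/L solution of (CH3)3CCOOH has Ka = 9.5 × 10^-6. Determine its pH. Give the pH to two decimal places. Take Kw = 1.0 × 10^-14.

pH = 3.34

(CH3)3CCOOH ⇌ (CH3)3CCOO- + H+
Ka = [H+]²/(0.022 − [H+]) = 9.5 × 10^-6
Since Ka ≪ C₀, [H+] ≈ √(Ka·C₀) = 4.57 × 10^-4 M.
pH = −log[H+] = −log(4.57 × 10^-4) = 3.34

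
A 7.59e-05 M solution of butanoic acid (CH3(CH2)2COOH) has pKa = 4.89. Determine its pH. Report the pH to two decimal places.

pH = 4.59

CH3(CH2)2COOH ⇌ CH3(CH2)2COO- + H+
Ka = 10^(−4.89) = 1.29 × 10^-5
Ka = [H+]²/(7.59e-05 − [H+]) = 1.29 × 10^-5
The 5% rule fails; solving [H+]² + Ka·[H+] − Ka·C₀ = 0 exactly:
[H+] = (−Ka + √(Ka² + 4·Ka·C₀))/2 = 2.55 × 10^-5 M
pH = −log(2.55 × 10^-5) = 4.59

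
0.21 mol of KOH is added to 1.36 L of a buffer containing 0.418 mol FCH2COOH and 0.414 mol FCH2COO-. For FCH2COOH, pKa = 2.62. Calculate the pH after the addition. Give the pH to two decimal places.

pH = 3.10

After neutralization: n(FCH2COOH) = 0.208 mol, n(FCH2COO-) = 0.624 mol.
pH = pKa + log(n_FCH2COO-/n_FCH2COOH) = 2.62 + log(0.624/0.208) = 2.62 + (+0.477)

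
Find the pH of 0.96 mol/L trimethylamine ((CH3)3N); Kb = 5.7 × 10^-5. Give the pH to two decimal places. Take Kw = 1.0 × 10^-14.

(CH3)3N + H2O ⇌ (CH3)3NH+ + OH-
Kb = x²/(0.96 − x) = 5.7 × 10^-5
Neglecting x in the denominator: x = √(5.7 × 10^-5 × 0.96) = 7.40 × 10^-3 M
Check: 0.77% ionized — well under 5%, approximation valid.
pOH = 2.13, so pH = 14.00 − pOH = 11.87

pH = 11.87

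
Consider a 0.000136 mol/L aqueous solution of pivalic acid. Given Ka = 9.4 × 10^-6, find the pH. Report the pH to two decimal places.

(CH3)3CCOOH ⇌ (CH3)3CCOO- + H+
Let x = [H+] at equilibrium. Ka = x²/(0.000136 − x).
The 5% rule fails; solving x² + Ka·x − Ka·C₀ = 0 exactly:
x = [−9.4e-06 + √(9.4e-06² + 5.11e-09)]/2 = 3.14 × 10^-5 M
pH = −log[H+] = −log(3.14 × 10^-5) = 4.50

pH = 4.50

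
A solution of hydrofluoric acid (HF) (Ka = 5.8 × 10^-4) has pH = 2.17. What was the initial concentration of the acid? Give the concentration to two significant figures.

[H+] = 10^(-2.17) = 6.76 × 10^-3 M = x
Ka = x²/(C₀ − x) ⇒ C₀ = x + x²/Ka
C₀ = 6.76 × 10^-3 + (6.76 × 10^-3)²/(5.8 × 10^-4) = 8.55 × 10^-2 M

C₀ = 8.6 × 10^-2 M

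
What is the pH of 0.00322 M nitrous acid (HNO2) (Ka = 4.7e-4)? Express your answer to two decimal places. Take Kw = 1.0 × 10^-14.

HNO2 ⇌ NO2- + H+
Ka = [H+]²/(0.00322 − [H+]) = 4.7 × 10^-4
The 5% rule fails; solving [H+]² + Ka·[H+] − Ka·C₀ = 0 exactly:
[H+] = [−0.00047 + √(0.00047² + 6.05e-06)]/2 = 1.02 × 10^-3 M
pH = −log(1.02 × 10^-3) = 2.99

pH = 2.99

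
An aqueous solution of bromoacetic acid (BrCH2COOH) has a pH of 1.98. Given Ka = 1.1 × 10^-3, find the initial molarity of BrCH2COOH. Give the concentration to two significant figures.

[H+] = 10^(-1.98) = 1.05 × 10^-2 M = x
Ka = x²/(C₀ − x) ⇒ C₀ = x + x²/Ka
C₀ = 1.05 × 10^-2 + (1.05 × 10^-2)²/(1.1 × 10^-3) = 1.11 × 10^-1 M

C₀ = 1.1 × 10^-1 M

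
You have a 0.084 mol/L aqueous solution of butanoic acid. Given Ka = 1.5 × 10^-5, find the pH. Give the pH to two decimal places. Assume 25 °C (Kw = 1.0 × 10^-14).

pH = 2.95

CH3(CH2)2COOH ⇌ CH3(CH2)2COO- + H+
Let x = [H+] at equilibrium. Ka = x²/(0.084 − x).
Since Ka ≪ C₀, x ≈ √(Ka·C₀) = 1.12 × 10^-3 M.
(x/C₀ = 1.3% < 5%, so the approximation holds.)
pH = −log(1.12 × 10^-3) = 2.95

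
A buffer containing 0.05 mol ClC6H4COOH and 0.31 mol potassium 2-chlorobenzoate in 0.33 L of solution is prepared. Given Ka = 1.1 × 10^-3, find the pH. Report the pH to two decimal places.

pH = 3.75

pKa = −log(1.1 × 10^-3) = 2.959
pH = pKa + log([A⁻]/[HA]) = 2.959 + log(0.31/0.05)
pH = 2.959 + (+0.792) = 3.75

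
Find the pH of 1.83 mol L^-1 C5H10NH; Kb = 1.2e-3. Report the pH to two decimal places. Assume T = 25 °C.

C5H10NH + H2O ⇌ C5H10NH2+ + OH-
Let x = [OH-] at equilibrium. Kb = x²/(1.83 − x).
Assume x ≪ 1.83: x ≈ √(1.2 × 10^-3 × 1.83) = 4.69 × 10^-2 M
(x/C₀ = 2.6% < 5%, so the approximation holds.)
pOH = −log(4.69 × 10^-2) = 1.33; pH = 14.00 − 1.33 = 12.67

pH = 12.67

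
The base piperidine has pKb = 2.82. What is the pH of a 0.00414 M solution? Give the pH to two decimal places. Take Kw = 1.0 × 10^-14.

C5H10NH + H2O ⇌ C5H10NH2+ + OH-
Kb = 10^(−2.82) = 1.51 × 10^-3
Kb = x²/(0.00414 − x) = 1.51 × 10^-3
The 5% rule fails; solving x² + Kb·x − Kb·C₀ = 0 exactly:
x = (−Kb + √(Kb² + 4·Kb·C₀))/2 = 1.86 × 10^-3 M
pOH = −log(1.86 × 10^-3) = 2.73; pH = 14.00 − 2.73 = 11.27

pH = 11.27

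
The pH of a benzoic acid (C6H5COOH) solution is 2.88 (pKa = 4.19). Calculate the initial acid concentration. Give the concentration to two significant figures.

[H+] = 10^(-2.88) = 1.32 × 10^-3 M = x
Ka = 10^(−4.19) = 6.46 × 10^-5
Ka = x²/(C₀ − x) ⇒ C₀ = x + x²/Ka
C₀ = 1.32 × 10^-3 + (1.32 × 10^-3)²/(6.46 × 10^-5) = 2.83 × 10^-2 M

C₀ = 2.8 × 10^-2 M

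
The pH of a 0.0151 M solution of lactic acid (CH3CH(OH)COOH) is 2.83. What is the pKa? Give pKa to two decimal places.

pKa = 3.79

[H+] = 10^(-2.83) = 1.48 × 10^-3 M
At equilibrium [HA] = 0.0151 − 1.48 × 10^-3 = 1.36 × 10^-2 M
Ka = [H+][A-]/[HA] = (1.48 × 10^-3)² / 1.36 × 10^-2 = 1.61 × 10^-4
pKa = -log(1.61 × 10^-4) = 3.79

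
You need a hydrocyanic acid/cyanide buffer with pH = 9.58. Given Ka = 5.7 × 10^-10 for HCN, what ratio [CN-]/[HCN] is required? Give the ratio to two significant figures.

pKa = -log(5.7 × 10^-10) = 9.244
pH = pKa + log(r) ⇒ log(r) = 9.58 − 9.244 = +0.336
r = [CN-]/[HCN] = 10^(+0.336) = 2.17

ratio = 2.2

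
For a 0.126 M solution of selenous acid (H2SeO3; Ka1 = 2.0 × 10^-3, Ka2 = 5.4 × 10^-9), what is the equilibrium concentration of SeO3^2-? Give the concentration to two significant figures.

5.4 × 10^-9 M

First ionization gives [H+] ≈ [HSeO3-] = 1.49 × 10^-2 M.
Second step: Ka2 = [H+][SeO3^2-]/[HSeO3-] ≈ [SeO3^2-] (since [H+] ≈ [HSeO3-]).
So [SeO3^2-] ≈ Ka2.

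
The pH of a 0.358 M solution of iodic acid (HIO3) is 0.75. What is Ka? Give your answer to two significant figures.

[H+] = 10^(-0.75) = 1.78 × 10^-1 M
At equilibrium [HA] = 0.358 − 1.78 × 10^-1 = 1.80 × 10^-1 M
Ka = [H+][A-]/[HA] = (1.78 × 10^-1)² / 1.80 × 10^-1 = 1.8 × 10^-1

Ka = 1.8 × 10^-1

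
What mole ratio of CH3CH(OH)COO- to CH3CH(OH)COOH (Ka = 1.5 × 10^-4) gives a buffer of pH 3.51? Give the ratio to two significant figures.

ratio = 0.49

pKa = -log(1.5 × 10^-4) = 3.824
pH = pKa + log(r) ⇒ log(r) = 3.51 − 3.824 = -0.314
r = [CH3CH(OH)COO-]/[CH3CH(OH)COOH] = 10^(-0.314) = 0.485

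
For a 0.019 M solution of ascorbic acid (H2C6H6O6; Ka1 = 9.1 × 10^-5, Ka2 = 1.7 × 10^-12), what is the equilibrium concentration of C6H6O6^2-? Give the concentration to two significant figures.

1.7 × 10^-12 M

First ionization gives [H+] ≈ [HC6H6O6-] = 1.27 × 10^-3 M.
Second step: Ka2 = [H+][C6H6O6^2-]/[HC6H6O6-] ≈ [C6H6O6^2-] (since [H+] ≈ [HC6H6O6-]).
So [C6H6O6^2-] ≈ Ka2.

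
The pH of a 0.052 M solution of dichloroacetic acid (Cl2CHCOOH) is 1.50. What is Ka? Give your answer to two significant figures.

Ka = 4.9 × 10^-2

[H+] = 10^(-1.50) = 3.16 × 10^-2 M
At equilibrium [HA] = 0.052 − 3.16 × 10^-2 = 2.04 × 10^-2 M
Ka = [H+][A-]/[HA] = (3.16 × 10^-2)² / 2.04 × 10^-2 = 4.9 × 10^-2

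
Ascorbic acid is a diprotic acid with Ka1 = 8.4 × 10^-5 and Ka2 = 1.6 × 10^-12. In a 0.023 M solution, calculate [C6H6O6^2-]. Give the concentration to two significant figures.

First ionization gives [H+] ≈ [HC6H6O6-] = 1.35 × 10^-3 M.
Second step: Ka2 = [H+][C6H6O6^2-]/[HC6H6O6-] ≈ [C6H6O6^2-] (since [H+] ≈ [HC6H6O6-]).
So [C6H6O6^2-] ≈ Ka2.

1.6 × 10^-12 M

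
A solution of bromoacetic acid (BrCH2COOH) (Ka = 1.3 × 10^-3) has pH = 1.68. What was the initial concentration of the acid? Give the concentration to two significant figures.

C₀ = 3.6 × 10^-1 M

[H+] = 10^(-1.68) = 2.09 × 10^-2 M = x
Ka = x²/(C₀ − x) ⇒ C₀ = x + x²/Ka
C₀ = 2.09 × 10^-2 + (2.09 × 10^-2)²/(1.3 × 10^-3) = 3.57 × 10^-1 M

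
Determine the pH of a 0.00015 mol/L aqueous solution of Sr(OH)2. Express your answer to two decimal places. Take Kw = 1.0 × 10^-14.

pH = 10.48

Sr(OH)2 is a strong base (each formula unit releases 2 OH-); [OH-] = 0.0003 M.
pOH = -log(0.0003) = 3.52
pH = 14.00 - 3.52 = 10.48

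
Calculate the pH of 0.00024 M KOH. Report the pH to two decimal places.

KOH is a strong base; [OH-] = 0.00024 M.
pOH = -log(0.00024) = 3.62
pH = 14.00 - 3.62 = 10.38

pH = 10.38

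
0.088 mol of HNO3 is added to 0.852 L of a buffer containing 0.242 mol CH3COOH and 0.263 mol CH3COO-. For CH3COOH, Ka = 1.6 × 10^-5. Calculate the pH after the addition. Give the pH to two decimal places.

pH = 4.52

Added H+ converts CH3COO- to CH3COOH: CH3COOH → 0.33 mol, CH3COO- → 0.175 mol.
pKa = −log(1.6 × 10^-5) = 4.796
Henderson–Hasselbalch with mole ratio 0.175/0.33: pH = 4.796 + (-0.275)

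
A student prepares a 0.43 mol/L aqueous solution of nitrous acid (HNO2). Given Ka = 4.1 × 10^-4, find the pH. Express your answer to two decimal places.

HNO2 ⇌ NO2- + H+
Let x = [H+] at equilibrium. Ka = x²/(0.43 − x).
Neglecting x in the denominator: x = √(4.1 × 10^-4 × 0.43) = 1.33 × 10^-2 M
pH = −log[H+] = −log(1.33 × 10^-2) = 1.88

pH = 1.88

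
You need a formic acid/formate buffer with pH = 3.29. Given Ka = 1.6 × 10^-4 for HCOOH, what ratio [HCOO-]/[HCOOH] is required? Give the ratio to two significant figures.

pKa = -log(1.6 × 10^-4) = 3.796
pH = pKa + log(r) ⇒ log(r) = 3.29 − 3.796 = -0.506
r = [HCOO-]/[HCOOH] = 10^(-0.506) = 0.312

ratio = 0.31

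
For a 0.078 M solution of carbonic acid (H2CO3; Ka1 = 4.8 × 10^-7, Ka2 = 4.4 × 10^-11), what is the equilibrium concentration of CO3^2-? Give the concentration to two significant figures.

4.4 × 10^-11 M

First ionization gives [H+] ≈ [HCO3-] = 1.93 × 10^-4 M.
Second step: Ka2 = [H+][CO3^2-]/[HCO3-] ≈ [CO3^2-] (since [H+] ≈ [HCO3-]).
So [CO3^2-] ≈ Ka2.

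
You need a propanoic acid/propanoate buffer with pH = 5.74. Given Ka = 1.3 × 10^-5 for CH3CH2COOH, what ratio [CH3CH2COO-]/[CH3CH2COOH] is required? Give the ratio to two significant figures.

pKa = -log(1.3 × 10^-5) = 4.886
pH = pKa + log(r) ⇒ log(r) = 5.74 − 4.886 = +0.854
r = [CH3CH2COO-]/[CH3CH2COOH] = 10^(+0.854) = 7.14

ratio = 7.1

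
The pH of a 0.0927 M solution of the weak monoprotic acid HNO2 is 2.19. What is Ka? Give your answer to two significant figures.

Ka = 4.8 × 10^-4

[H+] = 10^(-2.19) = 6.46 × 10^-3 M
At equilibrium [HA] = 0.0927 − 6.46 × 10^-3 = 8.62 × 10^-2 M
Ka = [H+][A-]/[HA] = (6.46 × 10^-3)² / 8.62 × 10^-2 = 4.8 × 10^-4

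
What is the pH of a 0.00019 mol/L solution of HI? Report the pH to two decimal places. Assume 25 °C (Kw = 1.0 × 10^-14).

pH = 3.72

HI is a strong acid and dissociates completely, so [H+] = 0.00019 M.
pH = -log(0.00019) = 3.72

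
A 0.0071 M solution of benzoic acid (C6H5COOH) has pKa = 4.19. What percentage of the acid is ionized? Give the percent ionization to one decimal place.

9.1%

C6H5COOH ⇌ C6H5COO- + H+; let x = [H+] at equilibrium.
Ka = 10^(−4.19) = 6.46 × 10^-5
Ka = x²/(C₀ − x); solving the quadratic gives x = 6.46 × 10^-4 M.
Fraction ionized = 6.46 × 10^-4 / 0.0071 = 0.0910 → 9.1%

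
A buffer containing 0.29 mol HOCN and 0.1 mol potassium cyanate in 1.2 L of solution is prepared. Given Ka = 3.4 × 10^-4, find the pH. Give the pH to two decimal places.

pH = 3.01

pKa = −log(3.4 × 10^-4) = 3.469
Henderson–Hasselbalch: pH = pKa + log([OCN-]/[HOCN]) = 3.469 + log(0.1/0.29)
pH = 3.469 + (-0.462) = 3.01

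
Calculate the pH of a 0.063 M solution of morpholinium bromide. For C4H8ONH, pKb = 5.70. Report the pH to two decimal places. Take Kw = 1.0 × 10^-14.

C4H8ONH2+ is the conjugate acid of the weak base C4H8ONH.
Kb = 10^(−5.70) = 2.00 × 10^-6
Ka = Kw/Kb = 1.0×10^-14 / 2.00 × 10^-6 = 5.00 × 10^-9
From the ICE table, Ka = [H+]²/(0.063 − [H+]) = 5.00 × 10^-9.
Since Ka ≪ C₀, [H+] ≈ √(Ka·C₀) = 1.77 × 10^-5 M.
pH = −log[H+] = −log(1.77 × 10^-5) = 4.75

pH = 4.75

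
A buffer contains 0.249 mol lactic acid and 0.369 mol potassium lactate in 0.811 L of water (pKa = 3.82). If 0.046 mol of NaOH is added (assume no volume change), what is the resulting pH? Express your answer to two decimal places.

After neutralization: n(CH3CH(OH)COOH) = 0.203 mol, n(CH3CH(OH)COO-) = 0.415 mol.
pH = pKa + log([A⁻]/[HA]) = 3.82 + log(0.415/0.203) = 3.82 +0.311

pH = 4.13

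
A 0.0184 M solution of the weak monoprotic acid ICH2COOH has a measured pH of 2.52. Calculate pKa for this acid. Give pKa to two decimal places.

[H+] = 10^(-2.52) = 3.02 × 10^-3 M
At equilibrium [HA] = 0.0184 − 3.02 × 10^-3 = 1.54 × 10^-2 M
Ka = [H+][A-]/[HA] = (3.02 × 10^-3)² / 1.54 × 10^-2 = 5.92 × 10^-4
pKa = -log(5.92 × 10^-4) = 3.23

pKa = 3.23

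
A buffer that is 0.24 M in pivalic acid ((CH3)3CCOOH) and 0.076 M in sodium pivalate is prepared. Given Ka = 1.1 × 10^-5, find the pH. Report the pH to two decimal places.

pKa = −log(1.1 × 10^-5) = 4.959
pH = pKa + log([A⁻]/[HA]) = 4.959 + log(0.076/0.24)
pH = 4.959 + (-0.499) = 4.46

pH = 4.46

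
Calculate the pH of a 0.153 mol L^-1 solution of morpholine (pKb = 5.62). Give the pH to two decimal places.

C4H8ONH + H2O ⇌ C4H8ONH2+ + OH-
Kb = 10^(−5.62) = 2.40 × 10^-6
From the ICE table, Kb = x²/(0.153 − x) = 2.40 × 10^-6.
Assume x ≪ 0.153: x ≈ √(2.40 × 10^-6 × 0.153) = 6.06 × 10^-4 M
Check: 0.4% ionized — well under 5%, approximation valid.
pOH = 3.22, so pH = 14.00 − pOH = 10.78

pH = 10.78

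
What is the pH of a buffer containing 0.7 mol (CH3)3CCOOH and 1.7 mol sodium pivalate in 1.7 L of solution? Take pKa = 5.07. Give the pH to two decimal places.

Using pH = pKa + log([base]/[acid]) with [base]/[acid] = 1.7/0.7:
pH = 5.07 + (+0.385) = 5.46

pH = 5.46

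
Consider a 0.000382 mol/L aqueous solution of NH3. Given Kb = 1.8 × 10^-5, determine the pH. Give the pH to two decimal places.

pH = 9.87

NH3 + H2O ⇌ NH4+ + OH-
Kb = [OH-]²/(0.000382 − [OH-]) = 1.8 × 10^-5
The 5% rule fails; solving [OH-]² + Kb·[OH-] − Kb·C₀ = 0 exactly:
[OH-] = [−1.8e-05 + √(1.8e-05² + 2.75e-08)]/2 = 7.44 × 10^-5 M
pOH = −log(7.44 × 10^-5) = 4.13; pH = 14.00 − 4.13 = 9.87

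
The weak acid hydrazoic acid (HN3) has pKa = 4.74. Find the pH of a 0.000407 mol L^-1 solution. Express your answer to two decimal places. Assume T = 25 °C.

HN3 ⇌ N3- + H+
Ka = 10^(−4.74) = 1.82 × 10^-5
Ka = [H+]²/(0.000407 − [H+]) = 1.82 × 10^-5
Here C₀/Ka ≈ 22.4, so the small-[H+] approximation fails. Use the quadratic:
[H+] = (−Ka + √(Ka² + 4·Ka·C₀))/2 = 7.74 × 10^-5 M
pH = −log[H+] = −log(7.74 × 10^-5) = 4.11

pH = 4.11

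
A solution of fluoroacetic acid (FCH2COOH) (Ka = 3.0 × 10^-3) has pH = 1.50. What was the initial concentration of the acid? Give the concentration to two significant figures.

[H+] = 10^(-1.50) = 3.16 × 10^-2 M = x
Ka = x²/(C₀ − x) ⇒ C₀ = x + x²/Ka
C₀ = 3.16 × 10^-2 + (3.16 × 10^-2)²/(3.0 × 10^-3) = 3.64 × 10^-1 M

C₀ = 3.6 × 10^-1 M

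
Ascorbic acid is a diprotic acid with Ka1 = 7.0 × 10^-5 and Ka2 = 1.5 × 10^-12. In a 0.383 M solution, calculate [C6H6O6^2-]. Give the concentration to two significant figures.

1.5 × 10^-12 M

First ionization gives [H+] ≈ [HC6H6O6-] = 5.18 × 10^-3 M.
Second step: Ka2 = [H+][C6H6O6^2-]/[HC6H6O6-] ≈ [C6H6O6^2-] (since [H+] ≈ [HC6H6O6-]).
So [C6H6O6^2-] ≈ Ka2.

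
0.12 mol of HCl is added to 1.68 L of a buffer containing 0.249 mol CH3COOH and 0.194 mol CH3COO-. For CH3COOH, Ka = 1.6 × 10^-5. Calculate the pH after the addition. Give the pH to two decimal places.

pH = 4.10

After neutralization: n(CH3COOH) = 0.369 mol, n(CH3COO-) = 0.074 mol.
pKa = −log(1.6 × 10^-5) = 4.796
pH = pKa + log(n_CH3COO-/n_CH3COOH) = 4.796 + log(0.074/0.369) = 4.796 + (-0.698)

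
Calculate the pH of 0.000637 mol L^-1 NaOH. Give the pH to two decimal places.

NaOH is a strong base; [OH-] = 0.000637 M.
pOH = -log(0.000637) = 3.20
pH = 14.00 - 3.20 = 10.80

pH = 10.80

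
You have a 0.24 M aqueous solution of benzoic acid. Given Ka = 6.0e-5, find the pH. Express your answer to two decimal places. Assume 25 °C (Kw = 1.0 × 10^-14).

pH = 2.42

C6H5COOH ⇌ C6H5COO- + H+
Ka = x²/(0.24 − x) = 6.0 × 10^-5
Assume x ≪ 0.24: x ≈ √(6.0 × 10^-5 × 0.24) = 3.79 × 10^-3 M
pH = −log(3.79 × 10^-3) = 2.42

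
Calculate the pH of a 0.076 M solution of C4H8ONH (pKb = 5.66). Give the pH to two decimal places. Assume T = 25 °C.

C4H8ONH + H2O ⇌ C4H8ONH2+ + OH-
Kb = 10^(−5.66) = 2.19 × 10^-6
Let x = [OH-] at equilibrium. Kb = x²/(0.076 − x).
Assume x ≪ 0.076: x ≈ √(2.19 × 10^-6 × 0.076) = 4.08 × 10^-4 M
pOH = 3.39, so pH = 14.00 − pOH = 10.61

pH = 10.61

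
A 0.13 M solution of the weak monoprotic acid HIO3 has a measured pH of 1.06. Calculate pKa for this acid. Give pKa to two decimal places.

[H+] = 10^(-1.06) = 8.71 × 10^-2 M
At equilibrium [HA] = 0.13 − 8.71 × 10^-2 = 4.29 × 10^-2 M
Ka = [H+][A-]/[HA] = (8.71 × 10^-2)² / 4.29 × 10^-2 = 1.77 × 10^-1
pKa = -log(1.77 × 10^-1) = 0.75

pKa = 0.75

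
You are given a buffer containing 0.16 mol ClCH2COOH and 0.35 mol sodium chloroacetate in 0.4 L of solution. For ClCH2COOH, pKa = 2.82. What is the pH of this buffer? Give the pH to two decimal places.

Using pH = pKa + log([base]/[acid]) with [base]/[acid] = 0.35/0.16:
pH = 2.82 + (+0.340) = 3.16

pH = 3.16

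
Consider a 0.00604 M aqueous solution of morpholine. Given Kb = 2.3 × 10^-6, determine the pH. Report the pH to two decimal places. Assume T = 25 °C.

C4H8ONH + H2O ⇌ C4H8ONH2+ + OH-
From the ICE table, Kb = [OH-]²/(0.00604 − [OH-]) = 2.3 × 10^-6.
Neglecting [OH-] in the denominator: [OH-] = √(2.3 × 10^-6 × 0.00604) = 1.18 × 10^-4 M
pOH = 3.93, so pH = 14.00 − pOH = 10.07

pH = 10.07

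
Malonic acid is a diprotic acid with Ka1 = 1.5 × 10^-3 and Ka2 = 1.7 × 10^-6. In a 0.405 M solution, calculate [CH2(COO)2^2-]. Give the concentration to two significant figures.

1.7 × 10^-6 M

First ionization gives [H+] ≈ [CH2(COOH)COO-] = 2.39 × 10^-2 M.
Second step: Ka2 = [H+][CH2(COO)2^2-]/[CH2(COOH)COO-] ≈ [CH2(COO)2^2-] (since [H+] ≈ [CH2(COOH)COO-]).
So [CH2(COO)2^2-] ≈ Ka2.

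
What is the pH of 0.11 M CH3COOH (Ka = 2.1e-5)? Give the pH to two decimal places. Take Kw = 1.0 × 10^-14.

CH3COOH ⇌ CH3COO- + H+
From the ICE table, Ka = x²/(0.11 − x) = 2.1 × 10^-5.
Neglecting x in the denominator: x = √(2.1 × 10^-5 × 0.11) = 1.52 × 10^-3 M
Check: 1.4% ionized — well under 5%, approximation valid.
pH = −log[H+] = −log(1.52 × 10^-3) = 2.82

pH = 2.82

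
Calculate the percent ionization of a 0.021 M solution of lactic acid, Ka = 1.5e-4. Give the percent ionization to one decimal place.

CH3CH(OH)COOH ⇌ CH3CH(OH)COO- + H+; let x = [H+] at equilibrium.
Ka = x²/(C₀ − x); solving the quadratic gives x = 1.70 × 10^-3 M.
Fraction ionized = 1.70 × 10^-3 / 0.021 = 0.0810 → 8.1%

8.1%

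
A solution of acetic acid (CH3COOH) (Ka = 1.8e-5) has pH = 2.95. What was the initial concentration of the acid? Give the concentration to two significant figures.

[H+] = 10^(-2.95) = 1.12 × 10^-3 M = x
Ka = x²/(C₀ − x) ⇒ C₀ = x + x²/Ka
C₀ = 1.12 × 10^-3 + (1.12 × 10^-3)²/(1.8 × 10^-5) = 7.08 × 10^-2 M

C₀ = 7.1 × 10^-2 M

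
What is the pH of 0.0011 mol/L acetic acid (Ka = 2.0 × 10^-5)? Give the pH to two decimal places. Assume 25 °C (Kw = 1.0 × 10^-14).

CH3COOH ⇌ CH3COO- + H+
Let x = [H+] at equilibrium. Ka = x²/(0.0011 − x).
x is not negligible relative to C₀; solve x² + 2e-05·x − 2.2e-08 = 0.
x = (−Ka + √(Ka² + 4·Ka·C₀))/2 = 1.39 × 10^-4 M
pH = −log(1.39 × 10^-4) = 3.86

pH = 3.86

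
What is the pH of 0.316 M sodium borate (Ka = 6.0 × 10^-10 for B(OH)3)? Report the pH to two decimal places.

B(OH)4- is the conjugate base of the weak acid B(OH)3.
Kb = Kw/Ka = 1.0×10^-14 / 6.0 × 10^-10 = 1.67 × 10^-5
From the ICE table, Kb = [OH-]²/(0.316 − [OH-]) = 1.67 × 10^-5.
Since Kb ≪ C₀, [OH-] ≈ √(Kb·C₀) = 2.30 × 10^-3 M.
Check: 0.73% ionized — well under 5%, approximation valid.
pOH = −log(2.30 × 10^-3) = 2.64; pH = 14.00 − 2.64 = 11.36

pH = 11.36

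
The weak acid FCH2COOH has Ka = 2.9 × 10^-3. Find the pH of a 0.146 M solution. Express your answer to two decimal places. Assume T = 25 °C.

pH = 1.72

FCH2COOH ⇌ FCH2COO- + H+
Ka = [H+]²/(0.146 − [H+]) = 2.9 × 10^-3
[H+] is not negligible relative to C₀; solve [H+]² + 0.0029·[H+] − 0.000423 = 0.
[H+] = [−0.0029 + √(0.0029² + 0.00169)]/2 = 1.92 × 10^-2 M
pH = −log(1.92 × 10^-2) = 1.72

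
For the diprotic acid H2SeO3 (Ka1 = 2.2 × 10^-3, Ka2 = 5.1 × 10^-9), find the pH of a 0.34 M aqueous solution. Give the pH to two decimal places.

Since Ka1 ≫ Ka2, the first ionization dominates [H+].
Ka1 = x²/(0.34 − x) = 2.2 × 10^-3
Solving the quadratic: x = (−Ka1 + √(Ka1² + 4·Ka1·C₀))/2 = 2.63 × 10^-2 M
pH = −log(2.63 × 10^-2) = 1.58

pH = 1.58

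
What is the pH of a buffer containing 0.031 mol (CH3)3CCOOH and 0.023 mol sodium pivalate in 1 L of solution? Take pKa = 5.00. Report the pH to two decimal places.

pH = 4.87

pH = pKa + log([A⁻]/[HA]) = 5.00 + log(0.023/0.031)
pH = 5.00 + (-0.130) = 4.87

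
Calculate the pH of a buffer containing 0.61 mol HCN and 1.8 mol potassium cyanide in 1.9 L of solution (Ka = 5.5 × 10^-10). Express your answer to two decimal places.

pKa = −log(5.5 × 10^-10) = 9.260
Henderson–Hasselbalch: pH = pKa + log([CN-]/[HCN]) = 9.260 + log(1.8/0.61)
pH = 9.260 + (+0.470) = 9.73

pH = 9.73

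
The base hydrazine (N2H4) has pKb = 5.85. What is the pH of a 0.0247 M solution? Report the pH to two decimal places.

pH = 10.27

N2H4 + H2O ⇌ N2H5+ + OH-
Kb = 10^(−5.85) = 1.41 × 10^-6
Kb = [OH-]²/(0.0247 − [OH-]) = 1.41 × 10^-6
Assume [OH-] ≪ 0.0247: [OH-] ≈ √(1.41 × 10^-6 × 0.0247) = 1.87 × 10^-4 M
Check: 0.76% ionized — well under 5%, approximation valid.
pOH = −log(1.87 × 10^-4) = 3.73; pH = 14.00 − 3.73 = 10.27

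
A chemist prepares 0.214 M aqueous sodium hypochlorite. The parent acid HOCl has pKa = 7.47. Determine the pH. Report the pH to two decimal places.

OCl- is the conjugate base of the weak acid HOCl.
Ka = 10^(−7.47) = 3.39 × 10^-8
Kb = Kw/Ka = 1.0×10^-14 / 3.39 × 10^-8 = 2.95 × 10^-7
From the ICE table, Kb = [OH-]²/(0.214 − [OH-]) = 2.95 × 10^-7.
Since Kb ≪ C₀, [OH-] ≈ √(Kb·C₀) = 2.51 × 10^-4 M.
Check: 0.12% ionized — well under 5%, approximation valid.
pOH = 3.60, so pH = 14.00 − pOH = 10.40

pH = 10.40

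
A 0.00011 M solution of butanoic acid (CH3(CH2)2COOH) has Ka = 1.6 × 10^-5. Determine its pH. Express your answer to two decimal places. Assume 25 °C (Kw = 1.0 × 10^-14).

pH = 4.46

CH3(CH2)2COOH ⇌ CH3(CH2)2COO- + H+
From the ICE table, Ka = [H+]²/(0.00011 − [H+]) = 1.6 × 10^-5.
Here C₀/Ka ≈ 6.88, so the small-[H+] approximation fails. Use the quadratic:
[H+] = [−1.6e-05 + √(1.6e-05² + 7.04e-09)]/2 = 3.47 × 10^-5 M
pH = −log[H+] = −log(3.47 × 10^-5) = 4.46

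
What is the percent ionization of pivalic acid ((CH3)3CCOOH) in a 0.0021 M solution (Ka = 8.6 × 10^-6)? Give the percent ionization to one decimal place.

(CH3)3CCOOH ⇌ (CH3)3CCOO- + H+; let x = [H+] at equilibrium.
Solve x² + 8.6e-06x − 1.81e-08 = 0 → x = 1.30 × 10^-4 M
Fraction ionized = 1.30 × 10^-4 / 0.0021 = 0.0619 → 6.2%

6.2%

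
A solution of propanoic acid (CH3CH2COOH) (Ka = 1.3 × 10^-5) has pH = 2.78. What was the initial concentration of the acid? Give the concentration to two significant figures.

[H+] = 10^(-2.78) = 1.66 × 10^-3 M = x
Ka = x²/(C₀ − x) ⇒ C₀ = x + x²/Ka
C₀ = 1.66 × 10^-3 + (1.66 × 10^-3)²/(1.3 × 10^-5) = 2.14 × 10^-1 M

C₀ = 2.1 × 10^-1 M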